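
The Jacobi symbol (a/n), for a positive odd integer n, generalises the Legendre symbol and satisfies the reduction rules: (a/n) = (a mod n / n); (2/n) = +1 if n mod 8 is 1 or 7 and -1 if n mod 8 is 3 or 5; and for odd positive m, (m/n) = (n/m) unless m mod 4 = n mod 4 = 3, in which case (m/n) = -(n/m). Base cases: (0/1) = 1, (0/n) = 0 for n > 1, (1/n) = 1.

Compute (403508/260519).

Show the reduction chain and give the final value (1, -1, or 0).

0

(403508/260519) = (142989/260519)   [reduce mod 260519]
reciprocity: (142989/260519) = +1·(260519/142989) since 142989 mod 4 = 1, 260519 mod 4 = 3; sign now +1
(260519/142989) = (117530/142989)   [reduce mod 142989]
117530 = 2^1·58765; (2/142989) = -1 since 142989 mod 8 = 5, so (117530/142989) = (-1)^1·(58765/142989); sign now -1
reciprocity: (58765/142989) = +1·(142989/58765) since 58765 mod 4 = 1, 142989 mod 4 = 1; sign now -1
(142989/58765) = (25459/58765)   [reduce mod 58765]
reciprocity: (25459/58765) = +1·(58765/25459) since 25459 mod 4 = 3, 58765 mod 4 = 1; sign now -1
(58765/25459) = (7847/25459)   [reduce mod 25459]
reciprocity: (7847/25459) = -1·(25459/7847) since 7847 mod 4 = 3, 25459 mod 4 = 3; sign now +1
(25459/7847) = (1918/7847)   [reduce mod 7847]
1918 = 2^1·959; (2/7847) = +1 since 7847 mod 8 = 7, so (1918/7847) = (+1)^1·(959/7847); sign now +1
reciprocity: (959/7847) = -1·(7847/959) since 959 mod 4 = 3, 7847 mod 4 = 3; sign now -1
(7847/959) = (175/959)   [reduce mod 959]
reciprocity: (175/959) = -1·(959/175) since 175 mod 4 = 3, 959 mod 4 = 3; sign now +1
(959/175) = (84/175)   [reduce mod 175]
84 = 2^2·21; (2/175) = +1 since 175 mod 8 = 7, so (84/175) = (+1)^2·(21/175); sign now +1
reciprocity: (21/175) = +1·(175/21) since 21 mod 4 = 1, 175 mod 4 = 3; sign now +1
(175/21) = (7/21)   [reduce mod 21]
reciprocity: (7/21) = +1·(21/7) since 7 mod 4 = 3, 21 mod 4 = 1; sign now +1
(21/7) = (0/7)   [reduce mod 7]
(0/7) = 0   [gcd(a, n) > 1]; final value = 0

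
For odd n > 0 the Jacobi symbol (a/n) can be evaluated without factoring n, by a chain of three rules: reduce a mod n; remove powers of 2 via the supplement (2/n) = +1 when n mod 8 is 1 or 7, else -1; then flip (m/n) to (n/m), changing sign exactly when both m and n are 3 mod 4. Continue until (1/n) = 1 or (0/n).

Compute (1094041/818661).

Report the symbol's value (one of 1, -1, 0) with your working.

-1

(1094041/818661): 1094041 mod 818661 = 275380, so (1094041/818661) = (275380/818661)
factor out 2^2: 275380 = 2^2·68845; with 818661 mod 8 = 5, (2/818661) = -1; sign now +1; continue with (68845/818661)
flip (68845/818661) -> (818661/68845): both odd, 68845 mod 4 = 1, 818661 mod 4 = 1, so the flip contributes +1; sign now +1
(818661/68845): 818661 mod 68845 = 61366, so (818661/68845) = (61366/68845)
factor out 2^1: 61366 = 2^1·30683; with 68845 mod 8 = 5, (2/68845) = -1; sign now -1; continue with (30683/68845)
flip (30683/68845) -> (68845/30683): both odd, 30683 mod 4 = 3, 68845 mod 4 = 1, so the flip contributes +1; sign now -1
(68845/30683): 68845 mod 30683 = 7479, so (68845/30683) = (7479/30683)
flip (7479/30683) -> (30683/7479): both odd, 7479 mod 4 = 3, 30683 mod 4 = 3, so the flip contributes -1; sign now +1
(30683/7479): 30683 mod 7479 = 767, so (30683/7479) = (767/7479)
flip (767/7479) -> (7479/767): both odd, 767 mod 4 = 3, 7479 mod 4 = 3, so the flip contributes -1; sign now -1
(7479/767): 7479 mod 767 = 576, so (7479/767) = (576/767)
factor out 2^6: 576 = 2^6·9; with 767 mod 8 = 7, (2/767) = +1; sign now -1; continue with (9/767)
flip (9/767) -> (767/9): both odd, 9 mod 4 = 1, 767 mod 4 = 3, so the flip contributes +1; sign now -1
(767/9): 767 mod 9 = 2, so (767/9) = (2/9)
factor out 2^1: 2 = 2^1·1; with 9 mod 8 = 1, (2/9) = +1; sign now -1; continue with (1/9)
reached (1/9) = 1, so the symbol is -1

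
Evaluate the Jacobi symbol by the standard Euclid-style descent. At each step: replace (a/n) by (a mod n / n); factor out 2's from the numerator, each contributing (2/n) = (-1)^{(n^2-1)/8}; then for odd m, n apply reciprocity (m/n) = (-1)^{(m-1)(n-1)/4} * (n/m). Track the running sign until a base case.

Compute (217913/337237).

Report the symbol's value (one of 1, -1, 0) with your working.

1

reciprocity: (217913/337237) = +1·(337237/217913) since 217913 mod 4 = 1, 337237 mod 4 = 1; sign now +1
(337237/217913) = (119324/217913)   [reduce mod 217913]
119324 = 2^2·29831; (2/217913) = +1 since 217913 mod 8 = 1, so (119324/217913) = (+1)^2·(29831/217913); sign now +1
reciprocity: (29831/217913) = +1·(217913/29831) since 29831 mod 4 = 3, 217913 mod 4 = 1; sign now +1
(217913/29831) = (9096/29831)   [reduce mod 29831]
9096 = 2^3·1137; (2/29831) = +1 since 29831 mod 8 = 7, so (9096/29831) = (+1)^3·(1137/29831); sign now +1
reciprocity: (1137/29831) = +1·(29831/1137) since 1137 mod 4 = 1, 29831 mod 4 = 3; sign now +1
(29831/1137) = (269/1137)   [reduce mod 1137]
reciprocity: (269/1137) = +1·(1137/269) since 269 mod 4 = 1, 1137 mod 4 = 1; sign now +1
(1137/269) = (61/269)   [reduce mod 269]
reciprocity: (61/269) = +1·(269/61) since 61 mod 4 = 1, 269 mod 4 = 1; sign now +1
(269/61) = (25/61)   [reduce mod 61]
reciprocity: (25/61) = +1·(61/25) since 25 mod 4 = 1, 61 mod 4 = 1; sign now +1
(61/25) = (11/25)   [reduce mod 25]
reciprocity: (11/25) = +1·(25/11) since 11 mod 4 = 3, 25 mod 4 = 1; sign now +1
(25/11) = (3/11)   [reduce mod 11]
reciprocity: (3/11) = -1·(11/3) since 3 mod 4 = 3, 11 mod 4 = 3; sign now -1
(11/3) = (2/3)   [reduce mod 3]
2 = 2^1·1; (2/3) = -1 since 3 mod 8 = 3, so (2/3) = (-1)^1·(1/3); sign now +1
(1/3) = 1; final value = sign = +1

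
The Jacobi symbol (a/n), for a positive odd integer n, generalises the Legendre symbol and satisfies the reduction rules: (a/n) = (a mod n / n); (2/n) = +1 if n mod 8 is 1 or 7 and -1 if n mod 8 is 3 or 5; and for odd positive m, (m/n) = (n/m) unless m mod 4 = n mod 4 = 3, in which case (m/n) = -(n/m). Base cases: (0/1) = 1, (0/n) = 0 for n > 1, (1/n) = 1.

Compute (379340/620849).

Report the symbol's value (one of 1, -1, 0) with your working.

-1

379340 = 2^2·94835; (2/620849) = +1 since 620849 mod 8 = 1, so (379340/620849) = (+1)^2·(94835/620849); sign now +1
reciprocity: (94835/620849) = +1·(620849/94835) since 94835 mod 4 = 3, 620849 mod 4 = 1; sign now +1
(620849/94835) = (51839/94835)   [reduce mod 94835]
reciprocity: (51839/94835) = -1·(94835/51839) since 51839 mod 4 = 3, 94835 mod 4 = 3; sign now -1
(94835/51839) = (42996/51839)   [reduce mod 51839]
42996 = 2^2·10749; (2/51839) = +1 since 51839 mod 8 = 7, so (42996/51839) = (+1)^2·(10749/51839); sign now -1
reciprocity: (10749/51839) = +1·(51839/10749) since 10749 mod 4 = 1, 51839 mod 4 = 3; sign now -1
(51839/10749) = (8843/10749)   [reduce mod 10749]
reciprocity: (8843/10749) = +1·(10749/8843) since 8843 mod 4 = 3, 10749 mod 4 = 1; sign now -1
(10749/8843) = (1906/8843)   [reduce mod 8843]
1906 = 2^1·953; (2/8843) = -1 since 8843 mod 8 = 3, so (1906/8843) = (-1)^1·(953/8843); sign now +1
reciprocity: (953/8843) = +1·(8843/953) since 953 mod 4 = 1, 8843 mod 4 = 3; sign now +1
(8843/953) = (266/953)   [reduce mod 953]
266 = 2^1·133; (2/953) = +1 since 953 mod 8 = 1, so (266/953) = (+1)^1·(133/953); sign now +1
reciprocity: (133/953) = +1·(953/133) since 133 mod 4 = 1, 953 mod 4 = 1; sign now +1
(953/133) = (22/133)   [reduce mod 133]
22 = 2^1·11; (2/133) = -1 since 133 mod 8 = 5, so (22/133) = (-1)^1·(11/133); sign now -1
reciprocity: (11/133) = +1·(133/11) since 11 mod 4 = 3, 133 mod 4 = 1; sign now -1
(133/11) = (1/11)   [reduce mod 11]
(1/11) = 1; final value = sign = -1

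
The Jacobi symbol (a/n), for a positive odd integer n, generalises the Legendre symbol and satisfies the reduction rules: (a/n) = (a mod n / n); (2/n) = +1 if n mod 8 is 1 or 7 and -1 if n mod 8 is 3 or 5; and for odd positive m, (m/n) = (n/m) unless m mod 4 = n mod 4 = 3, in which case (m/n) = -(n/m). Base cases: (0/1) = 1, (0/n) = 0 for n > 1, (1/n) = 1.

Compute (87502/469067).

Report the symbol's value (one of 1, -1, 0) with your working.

factor out 2^1: 87502 = 2^1·43751; with 469067 mod 8 = 3, (2/469067) = -1; sign now -1; continue with (43751/469067)
flip (43751/469067) -> (469067/43751): both odd, 43751 mod 4 = 3, 469067 mod 4 = 3, so the flip contributes -1; sign now +1
(469067/43751): 469067 mod 43751 = 31557, so (469067/43751) = (31557/43751)
flip (31557/43751) -> (43751/31557): both odd, 31557 mod 4 = 1, 43751 mod 4 = 3, so the flip contributes +1; sign now +1
(43751/31557): 43751 mod 31557 = 12194, so (43751/31557) = (12194/31557)
factor out 2^1: 12194 = 2^1·6097; with 31557 mod 8 = 5, (2/31557) = -1; sign now -1; continue with (6097/31557)
flip (6097/31557) -> (31557/6097): both odd, 6097 mod 4 = 1, 31557 mod 4 = 1, so the flip contributes +1; sign now -1
(31557/6097): 31557 mod 6097 = 1072, so (31557/6097) = (1072/6097)
factor out 2^4: 1072 = 2^4·67; with 6097 mod 8 = 1, (2/6097) = +1; sign now -1; continue with (67/6097)
flip (67/6097) -> (6097/67): both odd, 67 mod 4 = 3, 6097 mod 4 = 1, so the flip contributes +1; sign now -1
(6097/67): 6097 mod 67 = 0, so (6097/67) = (0/67)
reached (0/67); gcd(a, n) > 1, so (0/67) = 0 and the symbol is 0

0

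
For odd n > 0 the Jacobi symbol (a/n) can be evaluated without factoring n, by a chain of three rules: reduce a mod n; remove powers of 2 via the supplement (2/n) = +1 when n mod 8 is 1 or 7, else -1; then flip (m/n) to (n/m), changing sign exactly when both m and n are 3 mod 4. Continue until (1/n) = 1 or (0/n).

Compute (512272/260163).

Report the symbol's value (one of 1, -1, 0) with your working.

1

(512272/260163): 512272 mod 260163 = 252109, so (512272/260163) = (252109/260163)
flip (252109/260163) -> (260163/252109): both odd, 252109 mod 4 = 1, 260163 mod 4 = 3, so the flip contributes +1; sign now +1
(260163/252109): 260163 mod 252109 = 8054, so (260163/252109) = (8054/252109)
factor out 2^1: 8054 = 2^1·4027; with 252109 mod 8 = 5, (2/252109) = -1; sign now -1; continue with (4027/252109)
flip (4027/252109) -> (252109/4027): both odd, 4027 mod 4 = 3, 252109 mod 4 = 1, so the flip contributes +1; sign now -1
(252109/4027): 252109 mod 4027 = 2435, so (252109/4027) = (2435/4027)
flip (2435/4027) -> (4027/2435): both odd, 2435 mod 4 = 3, 4027 mod 4 = 3, so the flip contributes -1; sign now +1
(4027/2435): 4027 mod 2435 = 1592, so (4027/2435) = (1592/2435)
factor out 2^3: 1592 = 2^3·199; with 2435 mod 8 = 3, (2/2435) = -1; sign now -1; continue with (199/2435)
flip (199/2435) -> (2435/199): both odd, 199 mod 4 = 3, 2435 mod 4 = 3, so the flip contributes -1; sign now +1
(2435/199): 2435 mod 199 = 47, so (2435/199) = (47/199)
flip (47/199) -> (199/47): both odd, 47 mod 4 = 3, 199 mod 4 = 3, so the flip contributes -1; sign now -1
(199/47): 199 mod 47 = 11, so (199/47) = (11/47)
flip (11/47) -> (47/11): both odd, 11 mod 4 = 3, 47 mod 4 = 3, so the flip contributes -1; sign now +1
(47/11): 47 mod 11 = 3, so (47/11) = (3/11)
flip (3/11) -> (11/3): both odd, 3 mod 4 = 3, 11 mod 4 = 3, so the flip contributes -1; sign now -1
(11/3): 11 mod 3 = 2, so (11/3) = (2/3)
factor out 2^1: 2 = 2^1·1; with 3 mod 8 = 3, (2/3) = -1; sign now +1; continue with (1/3)
reached (1/3) = 1, so the symbol is +1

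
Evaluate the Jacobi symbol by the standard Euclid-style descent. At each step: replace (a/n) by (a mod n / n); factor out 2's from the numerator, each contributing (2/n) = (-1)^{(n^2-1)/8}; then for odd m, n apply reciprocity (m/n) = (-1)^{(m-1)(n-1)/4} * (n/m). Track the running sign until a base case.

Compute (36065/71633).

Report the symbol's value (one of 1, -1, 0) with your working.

flip (36065/71633) -> (71633/36065): both odd, 36065 mod 4 = 1, 71633 mod 4 = 1, so the flip contributes +1; sign now +1
(71633/36065): 71633 mod 36065 = 35568, so (71633/36065) = (35568/36065)
factor out 2^4: 35568 = 2^4·2223; with 36065 mod 8 = 1, (2/36065) = +1; sign now +1; continue with (2223/36065)
flip (2223/36065) -> (36065/2223): both odd, 2223 mod 4 = 3, 36065 mod 4 = 1, so the flip contributes +1; sign now +1
(36065/2223): 36065 mod 2223 = 497, so (36065/2223) = (497/2223)
flip (497/2223) -> (2223/497): both odd, 497 mod 4 = 1, 2223 mod 4 = 3, so the flip contributes +1; sign now +1
(2223/497): 2223 mod 497 = 235, so (2223/497) = (235/497)
flip (235/497) -> (497/235): both odd, 235 mod 4 = 3, 497 mod 4 = 1, so the flip contributes +1; sign now +1
(497/235): 497 mod 235 = 27, so (497/235) = (27/235)
flip (27/235) -> (235/27): both odd, 27 mod 4 = 3, 235 mod 4 = 3, so the flip contributes -1; sign now -1
(235/27): 235 mod 27 = 19, so (235/27) = (19/27)
flip (19/27) -> (27/19): both odd, 19 mod 4 = 3, 27 mod 4 = 3, so the flip contributes -1; sign now +1
(27/19): 27 mod 19 = 8, so (27/19) = (8/19)
factor out 2^3: 8 = 2^3·1; with 19 mod 8 = 3, (2/19) = -1; sign now -1; continue with (1/19)
reached (1/19) = 1, so the symbol is -1

-1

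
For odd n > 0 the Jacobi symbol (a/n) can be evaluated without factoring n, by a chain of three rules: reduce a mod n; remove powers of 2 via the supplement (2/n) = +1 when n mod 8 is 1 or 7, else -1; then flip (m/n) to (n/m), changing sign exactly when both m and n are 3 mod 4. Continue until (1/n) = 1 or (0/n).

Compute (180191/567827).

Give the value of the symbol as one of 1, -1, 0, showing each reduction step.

-1

flip (180191/567827) -> (567827/180191): both odd, 180191 mod 4 = 3, 567827 mod 4 = 3, so the flip contributes -1; sign now -1
(567827/180191): 567827 mod 180191 = 27254, so (567827/180191) = (27254/180191)
factor out 2^1: 27254 = 2^1·13627; with 180191 mod 8 = 7, (2/180191) = +1; sign now -1; continue with (13627/180191)
flip (13627/180191) -> (180191/13627): both odd, 13627 mod 4 = 3, 180191 mod 4 = 3, so the flip contributes -1; sign now +1
(180191/13627): 180191 mod 13627 = 3040, so (180191/13627) = (3040/13627)
factor out 2^5: 3040 = 2^5·95; with 13627 mod 8 = 3, (2/13627) = -1; sign now -1; continue with (95/13627)
flip (95/13627) -> (13627/95): both odd, 95 mod 4 = 3, 13627 mod 4 = 3, so the flip contributes -1; sign now +1
(13627/95): 13627 mod 95 = 42, so (13627/95) = (42/95)
factor out 2^1: 42 = 2^1·21; with 95 mod 8 = 7, (2/95) = +1; sign now +1; continue with (21/95)
flip (21/95) -> (95/21): both odd, 21 mod 4 = 1, 95 mod 4 = 3, so the flip contributes +1; sign now +1
(95/21): 95 mod 21 = 11, so (95/21) = (11/21)
flip (11/21) -> (21/11): both odd, 11 mod 4 = 3, 21 mod 4 = 1, so the flip contributes +1; sign now +1
(21/11): 21 mod 11 = 10, so (21/11) = (10/11)
factor out 2^1: 10 = 2^1·5; with 11 mod 8 = 3, (2/11) = -1; sign now -1; continue with (5/11)
flip (5/11) -> (11/5): both odd, 5 mod 4 = 1, 11 mod 4 = 3, so the flip contributes +1; sign now -1
(11/5): 11 mod 5 = 1, so (11/5) = (1/5)
reached (1/5) = 1, so the symbol is -1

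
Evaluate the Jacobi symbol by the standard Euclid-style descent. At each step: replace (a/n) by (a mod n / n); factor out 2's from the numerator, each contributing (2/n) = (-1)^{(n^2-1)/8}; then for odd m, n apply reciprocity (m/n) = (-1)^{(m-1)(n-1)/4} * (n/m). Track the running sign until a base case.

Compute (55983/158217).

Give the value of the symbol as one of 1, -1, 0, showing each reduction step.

flip (55983/158217) -> (158217/55983): both odd, 55983 mod 4 = 3, 158217 mod 4 = 1, so the flip contributes +1; sign now +1
(158217/55983): 158217 mod 55983 = 46251, so (158217/55983) = (46251/55983)
flip (46251/55983) -> (55983/46251): both odd, 46251 mod 4 = 3, 55983 mod 4 = 3, so the flip contributes -1; sign now -1
(55983/46251): 55983 mod 46251 = 9732, so (55983/46251) = (9732/46251)
factor out 2^2: 9732 = 2^2·2433; with 46251 mod 8 = 3, (2/46251) = -1; sign now -1; continue with (2433/46251)
flip (2433/46251) -> (46251/2433): both odd, 2433 mod 4 = 1, 46251 mod 4 = 3, so the flip contributes +1; sign now -1
(46251/2433): 46251 mod 2433 = 24, so (46251/2433) = (24/2433)
factor out 2^3: 24 = 2^3·3; with 2433 mod 8 = 1, (2/2433) = +1; sign now -1; continue with (3/2433)
flip (3/2433) -> (2433/3): both odd, 3 mod 4 = 3, 2433 mod 4 = 1, so the flip contributes +1; sign now -1
(2433/3): 2433 mod 3 = 0, so (2433/3) = (0/3)
reached (0/3); gcd(a, n) > 1, so (0/3) = 0 and the symbol is 0

0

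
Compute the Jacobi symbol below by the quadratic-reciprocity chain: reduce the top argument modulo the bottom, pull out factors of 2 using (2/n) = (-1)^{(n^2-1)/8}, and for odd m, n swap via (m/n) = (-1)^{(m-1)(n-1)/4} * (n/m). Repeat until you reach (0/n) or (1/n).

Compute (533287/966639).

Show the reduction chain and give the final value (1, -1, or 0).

flip (533287/966639) -> (966639/533287): both odd, 533287 mod 4 = 3, 966639 mod 4 = 3, so the flip contributes -1; sign now -1
(966639/533287): 966639 mod 533287 = 433352, so (966639/533287) = (433352/533287)
factor out 2^3: 433352 = 2^3·54169; with 533287 mod 8 = 7, (2/533287) = +1; sign now -1; continue with (54169/533287)
flip (54169/533287) -> (533287/54169): both odd, 54169 mod 4 = 1, 533287 mod 4 = 3, so the flip contributes +1; sign now -1
(533287/54169): 533287 mod 54169 = 45766, so (533287/54169) = (45766/54169)
factor out 2^1: 45766 = 2^1·22883; with 54169 mod 8 = 1, (2/54169) = +1; sign now -1; continue with (22883/54169)
flip (22883/54169) -> (54169/22883): both odd, 22883 mod 4 = 3, 54169 mod 4 = 1, so the flip contributes +1; sign now -1
(54169/22883): 54169 mod 22883 = 8403, so (54169/22883) = (8403/22883)
flip (8403/22883) -> (22883/8403): both odd, 8403 mod 4 = 3, 22883 mod 4 = 3, so the flip contributes -1; sign now +1
(22883/8403): 22883 mod 8403 = 6077, so (22883/8403) = (6077/8403)
flip (6077/8403) -> (8403/6077): both odd, 6077 mod 4 = 1, 8403 mod 4 = 3, so the flip contributes +1; sign now +1
(8403/6077): 8403 mod 6077 = 2326, so (8403/6077) = (2326/6077)
factor out 2^1: 2326 = 2^1·1163; with 6077 mod 8 = 5, (2/6077) = -1; sign now -1; continue with (1163/6077)
flip (1163/6077) -> (6077/1163): both odd, 1163 mod 4 = 3, 6077 mod 4 = 1, so the flip contributes +1; sign now -1
(6077/1163): 6077 mod 1163 = 262, so (6077/1163) = (262/1163)
factor out 2^1: 262 = 2^1·131; with 1163 mod 8 = 3, (2/1163) = -1; sign now +1; continue with (131/1163)
flip (131/1163) -> (1163/131): both odd, 131 mod 4 = 3, 1163 mod 4 = 3, so the flip contributes -1; sign now -1
(1163/131): 1163 mod 131 = 115, so (1163/131) = (115/131)
flip (115/131) -> (131/115): both odd, 115 mod 4 = 3, 131 mod 4 = 3, so the flip contributes -1; sign now +1
(131/115): 131 mod 115 = 16, so (131/115) = (16/115)
factor out 2^4: 16 = 2^4·1; with 115 mod 8 = 3, (2/115) = -1; sign now +1; continue with (1/115)
reached (1/115) = 1, so the symbol is +1

1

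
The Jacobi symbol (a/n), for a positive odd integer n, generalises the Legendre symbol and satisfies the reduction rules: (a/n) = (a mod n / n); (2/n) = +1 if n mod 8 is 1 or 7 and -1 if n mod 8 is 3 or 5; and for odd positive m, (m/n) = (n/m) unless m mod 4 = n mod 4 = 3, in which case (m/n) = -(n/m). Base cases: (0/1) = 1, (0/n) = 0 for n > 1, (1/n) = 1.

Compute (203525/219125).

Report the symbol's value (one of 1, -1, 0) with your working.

flip (203525/219125) -> (219125/203525): both odd, 203525 mod 4 = 1, 219125 mod 4 = 1, so the flip contributes +1; sign now +1
(219125/203525): 219125 mod 203525 = 15600, so (219125/203525) = (15600/203525)
factor out 2^4: 15600 = 2^4·975; with 203525 mod 8 = 5, (2/203525) = -1; sign now +1; continue with (975/203525)
flip (975/203525) -> (203525/975): both odd, 975 mod 4 = 3, 203525 mod 4 = 1, so the flip contributes +1; sign now +1
(203525/975): 203525 mod 975 = 725, so (203525/975) = (725/975)
flip (725/975) -> (975/725): both odd, 725 mod 4 = 1, 975 mod 4 = 3, so the flip contributes +1; sign now +1
(975/725): 975 mod 725 = 250, so (975/725) = (250/725)
factor out 2^1: 250 = 2^1·125; with 725 mod 8 = 5, (2/725) = -1; sign now -1; continue with (125/725)
flip (125/725) -> (725/125): both odd, 125 mod 4 = 1, 725 mod 4 = 1, so the flip contributes +1; sign now -1
(725/125): 725 mod 125 = 100, so (725/125) = (100/125)
factor out 2^2: 100 = 2^2·25; with 125 mod 8 = 5, (2/125) = -1; sign now -1; continue with (25/125)
flip (25/125) -> (125/25): both odd, 25 mod 4 = 1, 125 mod 4 = 1, so the flip contributes +1; sign now -1
(125/25): 125 mod 25 = 0, so (125/25) = (0/25)
reached (0/25); gcd(a, n) > 1, so (0/25) = 0 and the symbol is 0

0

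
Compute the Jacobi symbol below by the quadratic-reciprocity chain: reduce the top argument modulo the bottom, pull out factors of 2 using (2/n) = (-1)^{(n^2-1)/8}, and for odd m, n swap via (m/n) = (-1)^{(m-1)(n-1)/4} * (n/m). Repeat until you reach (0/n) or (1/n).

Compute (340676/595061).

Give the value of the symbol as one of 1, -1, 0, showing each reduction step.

1

factor out 2^2: 340676 = 2^2·85169; with 595061 mod 8 = 5, (2/595061) = -1; sign now +1; continue with (85169/595061)
flip (85169/595061) -> (595061/85169): both odd, 85169 mod 4 = 1, 595061 mod 4 = 1, so the flip contributes +1; sign now +1
(595061/85169): 595061 mod 85169 = 84047, so (595061/85169) = (84047/85169)
flip (84047/85169) -> (85169/84047): both odd, 84047 mod 4 = 3, 85169 mod 4 = 1, so the flip contributes +1; sign now +1
(85169/84047): 85169 mod 84047 = 1122, so (85169/84047) = (1122/84047)
factor out 2^1: 1122 = 2^1·561; with 84047 mod 8 = 7, (2/84047) = +1; sign now +1; continue with (561/84047)
flip (561/84047) -> (84047/561): both odd, 561 mod 4 = 1, 84047 mod 4 = 3, so the flip contributes +1; sign now +1
(84047/561): 84047 mod 561 = 458, so (84047/561) = (458/561)
factor out 2^1: 458 = 2^1·229; with 561 mod 8 = 1, (2/561) = +1; sign now +1; continue with (229/561)
flip (229/561) -> (561/229): both odd, 229 mod 4 = 1, 561 mod 4 = 1, so the flip contributes +1; sign now +1
(561/229): 561 mod 229 = 103, so (561/229) = (103/229)
flip (103/229) -> (229/103): both odd, 103 mod 4 = 3, 229 mod 4 = 1, so the flip contributes +1; sign now +1
(229/103): 229 mod 103 = 23, so (229/103) = (23/103)
flip (23/103) -> (103/23): both odd, 23 mod 4 = 3, 103 mod 4 = 3, so the flip contributes -1; sign now -1
(103/23): 103 mod 23 = 11, so (103/23) = (11/23)
flip (11/23) -> (23/11): both odd, 11 mod 4 = 3, 23 mod 4 = 3, so the flip contributes -1; sign now +1
(23/11): 23 mod 11 = 1, so (23/11) = (1/11)
reached (1/11) = 1, so the symbol is +1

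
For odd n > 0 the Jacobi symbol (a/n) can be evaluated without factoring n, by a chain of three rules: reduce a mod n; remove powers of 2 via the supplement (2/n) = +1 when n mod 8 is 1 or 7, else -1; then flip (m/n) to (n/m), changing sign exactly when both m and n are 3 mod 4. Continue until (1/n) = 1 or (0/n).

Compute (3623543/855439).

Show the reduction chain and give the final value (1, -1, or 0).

(3623543/855439) = (201787/855439)   [reduce mod 855439]
reciprocity: (201787/855439) = -1·(855439/201787) since 201787 mod 4 = 3, 855439 mod 4 = 3; sign now -1
(855439/201787) = (48291/201787)   [reduce mod 201787]
reciprocity: (48291/201787) = -1·(201787/48291) since 48291 mod 4 = 3, 201787 mod 4 = 3; sign now +1
(201787/48291) = (8623/48291)   [reduce mod 48291]
reciprocity: (8623/48291) = -1·(48291/8623) since 8623 mod 4 = 3, 48291 mod 4 = 3; sign now -1
(48291/8623) = (5176/8623)   [reduce mod 8623]
5176 = 2^3·647; (2/8623) = +1 since 8623 mod 8 = 7, so (5176/8623) = (+1)^3·(647/8623); sign now -1
reciprocity: (647/8623) = -1·(8623/647) since 647 mod 4 = 3, 8623 mod 4 = 3; sign now +1
(8623/647) = (212/647)   [reduce mod 647]
212 = 2^2·53; (2/647) = +1 since 647 mod 8 = 7, so (212/647) = (+1)^2·(53/647); sign now +1
reciprocity: (53/647) = +1·(647/53) since 53 mod 4 = 1, 647 mod 4 = 3; sign now +1
(647/53) = (11/53)   [reduce mod 53]
reciprocity: (11/53) = +1·(53/11) since 11 mod 4 = 3, 53 mod 4 = 1; sign now +1
(53/11) = (9/11)   [reduce mod 11]
reciprocity: (9/11) = +1·(11/9) since 9 mod 4 = 1, 11 mod 4 = 3; sign now +1
(11/9) = (2/9)   [reduce mod 9]
2 = 2^1·1; (2/9) = +1 since 9 mod 8 = 1, so (2/9) = (+1)^1·(1/9); sign now +1
(1/9) = 1; final value = sign = +1

1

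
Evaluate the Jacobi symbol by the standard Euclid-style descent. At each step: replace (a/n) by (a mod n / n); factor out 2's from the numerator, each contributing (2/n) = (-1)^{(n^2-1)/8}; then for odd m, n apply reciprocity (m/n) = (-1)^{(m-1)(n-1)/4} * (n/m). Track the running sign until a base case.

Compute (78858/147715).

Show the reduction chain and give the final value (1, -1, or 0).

1

78858 = 2^1·39429; (2/147715) = -1 since 147715 mod 8 = 3, so (78858/147715) = (-1)^1·(39429/147715); sign now -1
reciprocity: (39429/147715) = +1·(147715/39429) since 39429 mod 4 = 1, 147715 mod 4 = 3; sign now -1
(147715/39429) = (29428/39429)   [reduce mod 39429]
29428 = 2^2·7357; (2/39429) = -1 since 39429 mod 8 = 5, so (29428/39429) = (-1)^2·(7357/39429); sign now -1
reciprocity: (7357/39429) = +1·(39429/7357) since 7357 mod 4 = 1, 39429 mod 4 = 1; sign now -1
(39429/7357) = (2644/7357)   [reduce mod 7357]
2644 = 2^2·661; (2/7357) = -1 since 7357 mod 8 = 5, so (2644/7357) = (-1)^2·(661/7357); sign now -1
reciprocity: (661/7357) = +1·(7357/661) since 661 mod 4 = 1, 7357 mod 4 = 1; sign now -1
(7357/661) = (86/661)   [reduce mod 661]
86 = 2^1·43; (2/661) = -1 since 661 mod 8 = 5, so (86/661) = (-1)^1·(43/661); sign now +1
reciprocity: (43/661) = +1·(661/43) since 43 mod 4 = 3, 661 mod 4 = 1; sign now +1
(661/43) = (16/43)   [reduce mod 43]
16 = 2^4·1; (2/43) = -1 since 43 mod 8 = 3, so (16/43) = (-1)^4·(1/43); sign now +1
(1/43) = 1; final value = sign = +1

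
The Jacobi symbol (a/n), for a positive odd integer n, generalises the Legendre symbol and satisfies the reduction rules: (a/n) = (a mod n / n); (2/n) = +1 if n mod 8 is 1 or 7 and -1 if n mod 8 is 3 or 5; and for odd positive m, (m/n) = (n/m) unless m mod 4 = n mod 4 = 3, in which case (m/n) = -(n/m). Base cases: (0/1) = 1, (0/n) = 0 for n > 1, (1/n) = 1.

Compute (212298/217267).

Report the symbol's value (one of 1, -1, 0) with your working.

factor out 2^1: 212298 = 2^1·106149; with 217267 mod 8 = 3, (2/217267) = -1; sign now -1; continue with (106149/217267)
flip (106149/217267) -> (217267/106149): both odd, 106149 mod 4 = 1, 217267 mod 4 = 3, so the flip contributes +1; sign now -1
(217267/106149): 217267 mod 106149 = 4969, so (217267/106149) = (4969/106149)
flip (4969/106149) -> (106149/4969): both odd, 4969 mod 4 = 1, 106149 mod 4 = 1, so the flip contributes +1; sign now -1
(106149/4969): 106149 mod 4969 = 1800, so (106149/4969) = (1800/4969)
factor out 2^3: 1800 = 2^3·225; with 4969 mod 8 = 1, (2/4969) = +1; sign now -1; continue with (225/4969)
flip (225/4969) -> (4969/225): both odd, 225 mod 4 = 1, 4969 mod 4 = 1, so the flip contributes +1; sign now -1
(4969/225): 4969 mod 225 = 19, so (4969/225) = (19/225)
flip (19/225) -> (225/19): both odd, 19 mod 4 = 3, 225 mod 4 = 1, so the flip contributes +1; sign now -1
(225/19): 225 mod 19 = 16, so (225/19) = (16/19)
factor out 2^4: 16 = 2^4·1; with 19 mod 8 = 3, (2/19) = -1; sign now -1; continue with (1/19)
reached (1/19) = 1, so the symbol is -1

-1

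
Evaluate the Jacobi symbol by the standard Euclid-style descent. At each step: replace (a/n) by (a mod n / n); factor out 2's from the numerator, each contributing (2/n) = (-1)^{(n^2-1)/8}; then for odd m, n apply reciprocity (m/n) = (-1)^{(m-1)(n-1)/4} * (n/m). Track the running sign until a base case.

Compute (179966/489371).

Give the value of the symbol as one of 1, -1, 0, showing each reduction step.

-1

179966 = 2^1·89983; (2/489371) = -1 since 489371 mod 8 = 3, so (179966/489371) = (-1)^1·(89983/489371); sign now -1
reciprocity: (89983/489371) = -1·(489371/89983) since 89983 mod 4 = 3, 489371 mod 4 = 3; sign now +1
(489371/89983) = (39456/89983)   [reduce mod 89983]
39456 = 2^5·1233; (2/89983) = +1 since 89983 mod 8 = 7, so (39456/89983) = (+1)^5·(1233/89983); sign now +1
reciprocity: (1233/89983) = +1·(89983/1233) since 1233 mod 4 = 1, 89983 mod 4 = 3; sign now +1
(89983/1233) = (1207/1233)   [reduce mod 1233]
reciprocity: (1207/1233) = +1·(1233/1207) since 1207 mod 4 = 3, 1233 mod 4 = 1; sign now +1
(1233/1207) = (26/1207)   [reduce mod 1207]
26 = 2^1·13; (2/1207) = +1 since 1207 mod 8 = 7, so (26/1207) = (+1)^1·(13/1207); sign now +1
reciprocity: (13/1207) = +1·(1207/13) since 13 mod 4 = 1, 1207 mod 4 = 3; sign now +1
(1207/13) = (11/13)   [reduce mod 13]
reciprocity: (11/13) = +1·(13/11) since 11 mod 4 = 3, 13 mod 4 = 1; sign now +1
(13/11) = (2/11)   [reduce mod 11]
2 = 2^1·1; (2/11) = -1 since 11 mod 8 = 3, so (2/11) = (-1)^1·(1/11); sign now -1
(1/11) = 1; final value = sign = -1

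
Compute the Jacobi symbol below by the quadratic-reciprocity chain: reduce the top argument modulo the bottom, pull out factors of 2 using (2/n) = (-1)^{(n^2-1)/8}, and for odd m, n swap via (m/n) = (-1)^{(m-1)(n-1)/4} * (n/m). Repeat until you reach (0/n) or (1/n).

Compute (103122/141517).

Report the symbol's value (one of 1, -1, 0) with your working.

1

factor out 2^1: 103122 = 2^1·51561; with 141517 mod 8 = 5, (2/141517) = -1; sign now -1; continue with (51561/141517)
flip (51561/141517) -> (141517/51561): both odd, 51561 mod 4 = 1, 141517 mod 4 = 1, so the flip contributes +1; sign now -1
(141517/51561): 141517 mod 51561 = 38395, so (141517/51561) = (38395/51561)
flip (38395/51561) -> (51561/38395): both odd, 38395 mod 4 = 3, 51561 mod 4 = 1, so the flip contributes +1; sign now -1
(51561/38395): 51561 mod 38395 = 13166, so (51561/38395) = (13166/38395)
factor out 2^1: 13166 = 2^1·6583; with 38395 mod 8 = 3, (2/38395) = -1; sign now +1; continue with (6583/38395)
flip (6583/38395) -> (38395/6583): both odd, 6583 mod 4 = 3, 38395 mod 4 = 3, so the flip contributes -1; sign now -1
(38395/6583): 38395 mod 6583 = 5480, so (38395/6583) = (5480/6583)
factor out 2^3: 5480 = 2^3·685; with 6583 mod 8 = 7, (2/6583) = +1; sign now -1; continue with (685/6583)
flip (685/6583) -> (6583/685): both odd, 685 mod 4 = 1, 6583 mod 4 = 3, so the flip contributes +1; sign now -1
(6583/685): 6583 mod 685 = 418, so (6583/685) = (418/685)
factor out 2^1: 418 = 2^1·209; with 685 mod 8 = 5, (2/685) = -1; sign now +1; continue with (209/685)
flip (209/685) -> (685/209): both odd, 209 mod 4 = 1, 685 mod 4 = 1, so the flip contributes +1; sign now +1
(685/209): 685 mod 209 = 58, so (685/209) = (58/209)
factor out 2^1: 58 = 2^1·29; with 209 mod 8 = 1, (2/209) = +1; sign now +1; continue with (29/209)
flip (29/209) -> (209/29): both odd, 29 mod 4 = 1, 209 mod 4 = 1, so the flip contributes +1; sign now +1
(209/29): 209 mod 29 = 6, so (209/29) = (6/29)
factor out 2^1: 6 = 2^1·3; with 29 mod 8 = 5, (2/29) = -1; sign now -1; continue with (3/29)
flip (3/29) -> (29/3): both odd, 3 mod 4 = 3, 29 mod 4 = 1, so the flip contributes +1; sign now -1
(29/3): 29 mod 3 = 2, so (29/3) = (2/3)
factor out 2^1: 2 = 2^1·1; with 3 mod 8 = 3, (2/3) = -1; sign now +1; continue with (1/3)
reached (1/3) = 1, so the symbol is +1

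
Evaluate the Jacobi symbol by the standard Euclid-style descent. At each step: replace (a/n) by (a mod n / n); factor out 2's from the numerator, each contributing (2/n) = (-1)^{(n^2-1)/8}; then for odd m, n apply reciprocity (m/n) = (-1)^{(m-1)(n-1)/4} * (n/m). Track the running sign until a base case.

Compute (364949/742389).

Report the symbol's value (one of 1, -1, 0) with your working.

1

flip (364949/742389) -> (742389/364949): both odd, 364949 mod 4 = 1, 742389 mod 4 = 1, so the flip contributes +1; sign now +1
(742389/364949): 742389 mod 364949 = 12491, so (742389/364949) = (12491/364949)
flip (12491/364949) -> (364949/12491): both odd, 12491 mod 4 = 3, 364949 mod 4 = 1, so the flip contributes +1; sign now +1
(364949/12491): 364949 mod 12491 = 2710, so (364949/12491) = (2710/12491)
factor out 2^1: 2710 = 2^1·1355; with 12491 mod 8 = 3, (2/12491) = -1; sign now -1; continue with (1355/12491)
flip (1355/12491) -> (12491/1355): both odd, 1355 mod 4 = 3, 12491 mod 4 = 3, so the flip contributes -1; sign now +1
(12491/1355): 12491 mod 1355 = 296, so (12491/1355) = (296/1355)
factor out 2^3: 296 = 2^3·37; with 1355 mod 8 = 3, (2/1355) = -1; sign now -1; continue with (37/1355)
flip (37/1355) -> (1355/37): both odd, 37 mod 4 = 1, 1355 mod 4 = 3, so the flip contributes +1; sign now -1
(1355/37): 1355 mod 37 = 23, so (1355/37) = (23/37)
flip (23/37) -> (37/23): both odd, 23 mod 4 = 3, 37 mod 4 = 1, so the flip contributes +1; sign now -1
(37/23): 37 mod 23 = 14, so (37/23) = (14/23)
factor out 2^1: 14 = 2^1·7; with 23 mod 8 = 7, (2/23) = +1; sign now -1; continue with (7/23)
flip (7/23) -> (23/7): both odd, 7 mod 4 = 3, 23 mod 4 = 3, so the flip contributes -1; sign now +1
(23/7): 23 mod 7 = 2, so (23/7) = (2/7)
factor out 2^1: 2 = 2^1·1; with 7 mod 8 = 7, (2/7) = +1; sign now +1; continue with (1/7)
reached (1/7) = 1, so the symbol is +1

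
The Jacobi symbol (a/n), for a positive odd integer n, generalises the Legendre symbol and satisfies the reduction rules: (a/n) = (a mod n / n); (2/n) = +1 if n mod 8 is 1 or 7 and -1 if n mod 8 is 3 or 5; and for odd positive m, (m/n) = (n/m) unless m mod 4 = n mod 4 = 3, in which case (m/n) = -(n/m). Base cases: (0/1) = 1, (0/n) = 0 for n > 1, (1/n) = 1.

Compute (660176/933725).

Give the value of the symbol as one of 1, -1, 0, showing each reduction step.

factor out 2^4: 660176 = 2^4·41261; with 933725 mod 8 = 5, (2/933725) = -1; sign now +1; continue with (41261/933725)
flip (41261/933725) -> (933725/41261): both odd, 41261 mod 4 = 1, 933725 mod 4 = 1, so the flip contributes +1; sign now +1
(933725/41261): 933725 mod 41261 = 25983, so (933725/41261) = (25983/41261)
flip (25983/41261) -> (41261/25983): both odd, 25983 mod 4 = 3, 41261 mod 4 = 1, so the flip contributes +1; sign now +1
(41261/25983): 41261 mod 25983 = 15278, so (41261/25983) = (15278/25983)
factor out 2^1: 15278 = 2^1·7639; with 25983 mod 8 = 7, (2/25983) = +1; sign now +1; continue with (7639/25983)
flip (7639/25983) -> (25983/7639): both odd, 7639 mod 4 = 3, 25983 mod 4 = 3, so the flip contributes -1; sign now -1
(25983/7639): 25983 mod 7639 = 3066, so (25983/7639) = (3066/7639)
factor out 2^1: 3066 = 2^1·1533; with 7639 mod 8 = 7, (2/7639) = +1; sign now -1; continue with (1533/7639)
flip (1533/7639) -> (7639/1533): both odd, 1533 mod 4 = 1, 7639 mod 4 = 3, so the flip contributes +1; sign now -1
(7639/1533): 7639 mod 1533 = 1507, so (7639/1533) = (1507/1533)
flip (1507/1533) -> (1533/1507): both odd, 1507 mod 4 = 3, 1533 mod 4 = 1, so the flip contributes +1; sign now -1
(1533/1507): 1533 mod 1507 = 26, so (1533/1507) = (26/1507)
factor out 2^1: 26 = 2^1·13; with 1507 mod 8 = 3, (2/1507) = -1; sign now +1; continue with (13/1507)
flip (13/1507) -> (1507/13): both odd, 13 mod 4 = 1, 1507 mod 4 = 3, so the flip contributes +1; sign now +1
(1507/13): 1507 mod 13 = 12, so (1507/13) = (12/13)
factor out 2^2: 12 = 2^2·3; with 13 mod 8 = 5, (2/13) = -1; sign now +1; continue with (3/13)
flip (3/13) -> (13/3): both odd, 3 mod 4 = 3, 13 mod 4 = 1, so the flip contributes +1; sign now +1
(13/3): 13 mod 3 = 1, so (13/3) = (1/3)
reached (1/3) = 1, so the symbol is +1

1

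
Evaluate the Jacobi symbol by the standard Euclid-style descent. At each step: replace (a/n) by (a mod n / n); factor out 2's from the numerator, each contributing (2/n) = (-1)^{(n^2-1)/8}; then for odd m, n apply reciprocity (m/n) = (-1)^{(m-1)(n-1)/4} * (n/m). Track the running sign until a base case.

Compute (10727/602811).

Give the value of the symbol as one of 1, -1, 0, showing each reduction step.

flip (10727/602811) -> (602811/10727): both odd, 10727 mod 4 = 3, 602811 mod 4 = 3, so the flip contributes -1; sign now -1
(602811/10727): 602811 mod 10727 = 2099, so (602811/10727) = (2099/10727)
flip (2099/10727) -> (10727/2099): both odd, 2099 mod 4 = 3, 10727 mod 4 = 3, so the flip contributes -1; sign now +1
(10727/2099): 10727 mod 2099 = 232, so (10727/2099) = (232/2099)
factor out 2^3: 232 = 2^3·29; with 2099 mod 8 = 3, (2/2099) = -1; sign now -1; continue with (29/2099)
flip (29/2099) -> (2099/29): both odd, 29 mod 4 = 1, 2099 mod 4 = 3, so the flip contributes +1; sign now -1
(2099/29): 2099 mod 29 = 11, so (2099/29) = (11/29)
flip (11/29) -> (29/11): both odd, 11 mod 4 = 3, 29 mod 4 = 1, so the flip contributes +1; sign now -1
(29/11): 29 mod 11 = 7, so (29/11) = (7/11)
flip (7/11) -> (11/7): both odd, 7 mod 4 = 3, 11 mod 4 = 3, so the flip contributes -1; sign now +1
(11/7): 11 mod 7 = 4, so (11/7) = (4/7)
factor out 2^2: 4 = 2^2·1; with 7 mod 8 = 7, (2/7) = +1; sign now +1; continue with (1/7)
reached (1/7) = 1, so the symbol is +1

1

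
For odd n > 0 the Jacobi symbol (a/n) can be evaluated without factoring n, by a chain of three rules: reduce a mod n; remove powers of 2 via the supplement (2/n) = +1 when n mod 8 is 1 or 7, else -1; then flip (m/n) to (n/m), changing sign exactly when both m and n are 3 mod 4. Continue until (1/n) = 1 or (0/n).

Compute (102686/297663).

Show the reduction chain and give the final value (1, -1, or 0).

102686 = 2^1·51343; (2/297663) = +1 since 297663 mod 8 = 7, so (102686/297663) = (+1)^1·(51343/297663); sign now +1
reciprocity: (51343/297663) = -1·(297663/51343) since 51343 mod 4 = 3, 297663 mod 4 = 3; sign now -1
(297663/51343) = (40948/51343)   [reduce mod 51343]
40948 = 2^2·10237; (2/51343) = +1 since 51343 mod 8 = 7, so (40948/51343) = (+1)^2·(10237/51343); sign now -1
reciprocity: (10237/51343) = +1·(51343/10237) since 10237 mod 4 = 1, 51343 mod 4 = 3; sign now -1
(51343/10237) = (158/10237)   [reduce mod 10237]
158 = 2^1·79; (2/10237) = -1 since 10237 mod 8 = 5, so (158/10237) = (-1)^1·(79/10237); sign now +1
reciprocity: (79/10237) = +1·(10237/79) since 79 mod 4 = 3, 10237 mod 4 = 1; sign now +1
(10237/79) = (46/79)   [reduce mod 79]
46 = 2^1·23; (2/79) = +1 since 79 mod 8 = 7, so (46/79) = (+1)^1·(23/79); sign now +1
reciprocity: (23/79) = -1·(79/23) since 23 mod 4 = 3, 79 mod 4 = 3; sign now -1
(79/23) = (10/23)   [reduce mod 23]
10 = 2^1·5; (2/23) = +1 since 23 mod 8 = 7, so (10/23) = (+1)^1·(5/23); sign now -1
reciprocity: (5/23) = +1·(23/5) since 5 mod 4 = 1, 23 mod 4 = 3; sign now -1
(23/5) = (3/5)   [reduce mod 5]
reciprocity: (3/5) = +1·(5/3) since 3 mod 4 = 3, 5 mod 4 = 1; sign now -1
(5/3) = (2/3)   [reduce mod 3]
2 = 2^1·1; (2/3) = -1 since 3 mod 8 = 3, so (2/3) = (-1)^1·(1/3); sign now +1
(1/3) = 1; final value = sign = +1

1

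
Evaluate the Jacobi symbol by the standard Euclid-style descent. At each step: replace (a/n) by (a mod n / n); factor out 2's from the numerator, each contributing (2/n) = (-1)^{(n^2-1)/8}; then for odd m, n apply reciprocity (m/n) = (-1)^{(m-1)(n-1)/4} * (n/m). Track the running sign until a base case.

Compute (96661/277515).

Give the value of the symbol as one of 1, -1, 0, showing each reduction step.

flip (96661/277515) -> (277515/96661): both odd, 96661 mod 4 = 1, 277515 mod 4 = 3, so the flip contributes +1; sign now +1
(277515/96661): 277515 mod 96661 = 84193, so (277515/96661) = (84193/96661)
flip (84193/96661) -> (96661/84193): both odd, 84193 mod 4 = 1, 96661 mod 4 = 1, so the flip contributes +1; sign now +1
(96661/84193): 96661 mod 84193 = 12468, so (96661/84193) = (12468/84193)
factor out 2^2: 12468 = 2^2·3117; with 84193 mod 8 = 1, (2/84193) = +1; sign now +1; continue with (3117/84193)
flip (3117/84193) -> (84193/3117): both odd, 3117 mod 4 = 1, 84193 mod 4 = 1, so the flip contributes +1; sign now +1
(84193/3117): 84193 mod 3117 = 34, so (84193/3117) = (34/3117)
factor out 2^1: 34 = 2^1·17; with 3117 mod 8 = 5, (2/3117) = -1; sign now -1; continue with (17/3117)
flip (17/3117) -> (3117/17): both odd, 17 mod 4 = 1, 3117 mod 4 = 1, so the flip contributes +1; sign now -1
(3117/17): 3117 mod 17 = 6, so (3117/17) = (6/17)
factor out 2^1: 6 = 2^1·3; with 17 mod 8 = 1, (2/17) = +1; sign now -1; continue with (3/17)
flip (3/17) -> (17/3): both odd, 3 mod 4 = 3, 17 mod 4 = 1, so the flip contributes +1; sign now -1
(17/3): 17 mod 3 = 2, so (17/3) = (2/3)
factor out 2^1: 2 = 2^1·1; with 3 mod 8 = 3, (2/3) = -1; sign now +1; continue with (1/3)
reached (1/3) = 1, so the symbol is +1

1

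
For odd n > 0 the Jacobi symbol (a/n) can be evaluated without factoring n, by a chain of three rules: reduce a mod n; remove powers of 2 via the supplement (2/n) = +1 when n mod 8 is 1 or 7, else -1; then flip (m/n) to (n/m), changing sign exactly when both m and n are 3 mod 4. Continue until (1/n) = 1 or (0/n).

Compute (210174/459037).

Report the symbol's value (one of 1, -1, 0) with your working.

210174 = 2^1·105087; (2/459037) = -1 since 459037 mod 8 = 5, so (210174/459037) = (-1)^1·(105087/459037); sign now -1
reciprocity: (105087/459037) = +1·(459037/105087) since 105087 mod 4 = 3, 459037 mod 4 = 1; sign now -1
(459037/105087) = (38689/105087)   [reduce mod 105087]
reciprocity: (38689/105087) = +1·(105087/38689) since 38689 mod 4 = 1, 105087 mod 4 = 3; sign now -1
(105087/38689) = (27709/38689)   [reduce mod 38689]
reciprocity: (27709/38689) = +1·(38689/27709) since 27709 mod 4 = 1, 38689 mod 4 = 1; sign now -1
(38689/27709) = (10980/27709)   [reduce mod 27709]
10980 = 2^2·2745; (2/27709) = -1 since 27709 mod 8 = 5, so (10980/27709) = (-1)^2·(2745/27709); sign now -1
reciprocity: (2745/27709) = +1·(27709/2745) since 2745 mod 4 = 1, 27709 mod 4 = 1; sign now -1
(27709/2745) = (259/2745)   [reduce mod 2745]
reciprocity: (259/2745) = +1·(2745/259) since 259 mod 4 = 3, 2745 mod 4 = 1; sign now -1
(2745/259) = (155/259)   [reduce mod 259]
reciprocity: (155/259) = -1·(259/155) since 155 mod 4 = 3, 259 mod 4 = 3; sign now +1
(259/155) = (104/155)   [reduce mod 155]
104 = 2^3·13; (2/155) = -1 since 155 mod 8 = 3, so (104/155) = (-1)^3·(13/155); sign now -1
reciprocity: (13/155) = +1·(155/13) since 13 mod 4 = 1, 155 mod 4 = 3; sign now -1
(155/13) = (12/13)   [reduce mod 13]
12 = 2^2·3; (2/13) = -1 since 13 mod 8 = 5, so (12/13) = (-1)^2·(3/13); sign now -1
reciprocity: (3/13) = +1·(13/3) since 3 mod 4 = 3, 13 mod 4 = 1; sign now -1
(13/3) = (1/3)   [reduce mod 3]
(1/3) = 1; final value = sign = -1

-1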